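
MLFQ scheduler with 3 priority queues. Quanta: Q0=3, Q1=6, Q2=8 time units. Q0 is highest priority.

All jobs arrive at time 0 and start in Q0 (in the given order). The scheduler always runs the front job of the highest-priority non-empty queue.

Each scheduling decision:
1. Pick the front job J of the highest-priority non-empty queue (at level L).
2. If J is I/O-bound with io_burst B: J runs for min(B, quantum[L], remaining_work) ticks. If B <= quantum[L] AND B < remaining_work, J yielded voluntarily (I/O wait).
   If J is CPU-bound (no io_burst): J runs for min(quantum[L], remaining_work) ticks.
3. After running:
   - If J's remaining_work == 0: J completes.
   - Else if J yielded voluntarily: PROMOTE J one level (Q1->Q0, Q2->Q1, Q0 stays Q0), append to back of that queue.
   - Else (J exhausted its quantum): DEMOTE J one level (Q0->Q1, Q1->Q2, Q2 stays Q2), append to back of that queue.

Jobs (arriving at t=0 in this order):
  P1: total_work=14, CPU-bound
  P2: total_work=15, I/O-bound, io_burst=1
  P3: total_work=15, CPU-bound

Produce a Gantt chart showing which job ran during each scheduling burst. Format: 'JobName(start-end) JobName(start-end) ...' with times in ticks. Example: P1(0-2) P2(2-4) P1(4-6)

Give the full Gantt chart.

t=0-3: P1@Q0 runs 3, rem=11, quantum used, demote→Q1. Q0=[P2,P3] Q1=[P1] Q2=[]
t=3-4: P2@Q0 runs 1, rem=14, I/O yield, promote→Q0. Q0=[P3,P2] Q1=[P1] Q2=[]
t=4-7: P3@Q0 runs 3, rem=12, quantum used, demote→Q1. Q0=[P2] Q1=[P1,P3] Q2=[]
t=7-8: P2@Q0 runs 1, rem=13, I/O yield, promote→Q0. Q0=[P2] Q1=[P1,P3] Q2=[]
t=8-9: P2@Q0 runs 1, rem=12, I/O yield, promote→Q0. Q0=[P2] Q1=[P1,P3] Q2=[]
t=9-10: P2@Q0 runs 1, rem=11, I/O yield, promote→Q0. Q0=[P2] Q1=[P1,P3] Q2=[]
t=10-11: P2@Q0 runs 1, rem=10, I/O yield, promote→Q0. Q0=[P2] Q1=[P1,P3] Q2=[]
t=11-12: P2@Q0 runs 1, rem=9, I/O yield, promote→Q0. Q0=[P2] Q1=[P1,P3] Q2=[]
t=12-13: P2@Q0 runs 1, rem=8, I/O yield, promote→Q0. Q0=[P2] Q1=[P1,P3] Q2=[]
t=13-14: P2@Q0 runs 1, rem=7, I/O yield, promote→Q0. Q0=[P2] Q1=[P1,P3] Q2=[]
t=14-15: P2@Q0 runs 1, rem=6, I/O yield, promote→Q0. Q0=[P2] Q1=[P1,P3] Q2=[]
t=15-16: P2@Q0 runs 1, rem=5, I/O yield, promote→Q0. Q0=[P2] Q1=[P1,P3] Q2=[]
t=16-17: P2@Q0 runs 1, rem=4, I/O yield, promote→Q0. Q0=[P2] Q1=[P1,P3] Q2=[]
t=17-18: P2@Q0 runs 1, rem=3, I/O yield, promote→Q0. Q0=[P2] Q1=[P1,P3] Q2=[]
t=18-19: P2@Q0 runs 1, rem=2, I/O yield, promote→Q0. Q0=[P2] Q1=[P1,P3] Q2=[]
t=19-20: P2@Q0 runs 1, rem=1, I/O yield, promote→Q0. Q0=[P2] Q1=[P1,P3] Q2=[]
t=20-21: P2@Q0 runs 1, rem=0, completes. Q0=[] Q1=[P1,P3] Q2=[]
t=21-27: P1@Q1 runs 6, rem=5, quantum used, demote→Q2. Q0=[] Q1=[P3] Q2=[P1]
t=27-33: P3@Q1 runs 6, rem=6, quantum used, demote→Q2. Q0=[] Q1=[] Q2=[P1,P3]
t=33-38: P1@Q2 runs 5, rem=0, completes. Q0=[] Q1=[] Q2=[P3]
t=38-44: P3@Q2 runs 6, rem=0, completes. Q0=[] Q1=[] Q2=[]

Answer: P1(0-3) P2(3-4) P3(4-7) P2(7-8) P2(8-9) P2(9-10) P2(10-11) P2(11-12) P2(12-13) P2(13-14) P2(14-15) P2(15-16) P2(16-17) P2(17-18) P2(18-19) P2(19-20) P2(20-21) P1(21-27) P3(27-33) P1(33-38) P3(38-44)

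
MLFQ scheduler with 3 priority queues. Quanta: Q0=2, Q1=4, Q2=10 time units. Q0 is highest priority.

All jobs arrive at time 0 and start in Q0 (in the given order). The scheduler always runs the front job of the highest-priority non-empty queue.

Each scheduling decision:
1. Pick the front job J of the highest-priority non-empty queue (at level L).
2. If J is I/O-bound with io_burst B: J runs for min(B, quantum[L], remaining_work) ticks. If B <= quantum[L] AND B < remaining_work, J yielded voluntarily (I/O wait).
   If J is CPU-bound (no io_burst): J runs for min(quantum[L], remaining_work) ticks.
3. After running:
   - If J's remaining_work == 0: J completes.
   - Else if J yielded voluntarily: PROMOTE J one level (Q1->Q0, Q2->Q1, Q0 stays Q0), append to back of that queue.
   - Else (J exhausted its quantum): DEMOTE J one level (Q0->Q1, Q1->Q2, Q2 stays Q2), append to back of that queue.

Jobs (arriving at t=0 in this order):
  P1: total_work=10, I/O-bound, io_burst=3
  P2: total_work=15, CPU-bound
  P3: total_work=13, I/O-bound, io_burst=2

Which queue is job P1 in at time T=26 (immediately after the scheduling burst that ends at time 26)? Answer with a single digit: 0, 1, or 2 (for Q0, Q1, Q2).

Answer: 1

Derivation:
t=0-2: P1@Q0 runs 2, rem=8, quantum used, demote→Q1. Q0=[P2,P3] Q1=[P1] Q2=[]
t=2-4: P2@Q0 runs 2, rem=13, quantum used, demote→Q1. Q0=[P3] Q1=[P1,P2] Q2=[]
t=4-6: P3@Q0 runs 2, rem=11, I/O yield, promote→Q0. Q0=[P3] Q1=[P1,P2] Q2=[]
t=6-8: P3@Q0 runs 2, rem=9, I/O yield, promote→Q0. Q0=[P3] Q1=[P1,P2] Q2=[]
t=8-10: P3@Q0 runs 2, rem=7, I/O yield, promote→Q0. Q0=[P3] Q1=[P1,P2] Q2=[]
t=10-12: P3@Q0 runs 2, rem=5, I/O yield, promote→Q0. Q0=[P3] Q1=[P1,P2] Q2=[]
t=12-14: P3@Q0 runs 2, rem=3, I/O yield, promote→Q0. Q0=[P3] Q1=[P1,P2] Q2=[]
t=14-16: P3@Q0 runs 2, rem=1, I/O yield, promote→Q0. Q0=[P3] Q1=[P1,P2] Q2=[]
t=16-17: P3@Q0 runs 1, rem=0, completes. Q0=[] Q1=[P1,P2] Q2=[]
t=17-20: P1@Q1 runs 3, rem=5, I/O yield, promote→Q0. Q0=[P1] Q1=[P2] Q2=[]
t=20-22: P1@Q0 runs 2, rem=3, quantum used, demote→Q1. Q0=[] Q1=[P2,P1] Q2=[]
t=22-26: P2@Q1 runs 4, rem=9, quantum used, demote→Q2. Q0=[] Q1=[P1] Q2=[P2]
t=26-29: P1@Q1 runs 3, rem=0, completes. Q0=[] Q1=[] Q2=[P2]
t=29-38: P2@Q2 runs 9, rem=0, completes. Q0=[] Q1=[] Q2=[]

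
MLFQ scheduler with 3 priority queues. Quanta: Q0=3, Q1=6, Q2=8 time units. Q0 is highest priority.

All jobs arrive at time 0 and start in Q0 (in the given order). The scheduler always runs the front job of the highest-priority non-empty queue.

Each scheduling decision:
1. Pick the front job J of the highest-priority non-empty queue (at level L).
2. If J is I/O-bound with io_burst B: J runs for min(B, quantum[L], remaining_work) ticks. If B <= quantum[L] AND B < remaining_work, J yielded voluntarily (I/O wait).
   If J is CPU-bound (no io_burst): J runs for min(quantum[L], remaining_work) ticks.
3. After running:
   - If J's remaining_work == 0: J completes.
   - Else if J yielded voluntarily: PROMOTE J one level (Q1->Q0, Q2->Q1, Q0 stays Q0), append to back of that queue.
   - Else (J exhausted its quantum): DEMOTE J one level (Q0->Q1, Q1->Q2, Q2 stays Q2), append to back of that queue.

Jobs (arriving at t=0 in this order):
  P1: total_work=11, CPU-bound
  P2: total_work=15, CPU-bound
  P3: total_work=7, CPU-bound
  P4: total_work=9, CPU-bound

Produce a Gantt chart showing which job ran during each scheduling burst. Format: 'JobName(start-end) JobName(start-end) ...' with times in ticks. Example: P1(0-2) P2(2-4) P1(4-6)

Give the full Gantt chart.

Answer: P1(0-3) P2(3-6) P3(6-9) P4(9-12) P1(12-18) P2(18-24) P3(24-28) P4(28-34) P1(34-36) P2(36-42)

Derivation:
t=0-3: P1@Q0 runs 3, rem=8, quantum used, demote→Q1. Q0=[P2,P3,P4] Q1=[P1] Q2=[]
t=3-6: P2@Q0 runs 3, rem=12, quantum used, demote→Q1. Q0=[P3,P4] Q1=[P1,P2] Q2=[]
t=6-9: P3@Q0 runs 3, rem=4, quantum used, demote→Q1. Q0=[P4] Q1=[P1,P2,P3] Q2=[]
t=9-12: P4@Q0 runs 3, rem=6, quantum used, demote→Q1. Q0=[] Q1=[P1,P2,P3,P4] Q2=[]
t=12-18: P1@Q1 runs 6, rem=2, quantum used, demote→Q2. Q0=[] Q1=[P2,P3,P4] Q2=[P1]
t=18-24: P2@Q1 runs 6, rem=6, quantum used, demote→Q2. Q0=[] Q1=[P3,P4] Q2=[P1,P2]
t=24-28: P3@Q1 runs 4, rem=0, completes. Q0=[] Q1=[P4] Q2=[P1,P2]
t=28-34: P4@Q1 runs 6, rem=0, completes. Q0=[] Q1=[] Q2=[P1,P2]
t=34-36: P1@Q2 runs 2, rem=0, completes. Q0=[] Q1=[] Q2=[P2]
t=36-42: P2@Q2 runs 6, rem=0, completes. Q0=[] Q1=[] Q2=[]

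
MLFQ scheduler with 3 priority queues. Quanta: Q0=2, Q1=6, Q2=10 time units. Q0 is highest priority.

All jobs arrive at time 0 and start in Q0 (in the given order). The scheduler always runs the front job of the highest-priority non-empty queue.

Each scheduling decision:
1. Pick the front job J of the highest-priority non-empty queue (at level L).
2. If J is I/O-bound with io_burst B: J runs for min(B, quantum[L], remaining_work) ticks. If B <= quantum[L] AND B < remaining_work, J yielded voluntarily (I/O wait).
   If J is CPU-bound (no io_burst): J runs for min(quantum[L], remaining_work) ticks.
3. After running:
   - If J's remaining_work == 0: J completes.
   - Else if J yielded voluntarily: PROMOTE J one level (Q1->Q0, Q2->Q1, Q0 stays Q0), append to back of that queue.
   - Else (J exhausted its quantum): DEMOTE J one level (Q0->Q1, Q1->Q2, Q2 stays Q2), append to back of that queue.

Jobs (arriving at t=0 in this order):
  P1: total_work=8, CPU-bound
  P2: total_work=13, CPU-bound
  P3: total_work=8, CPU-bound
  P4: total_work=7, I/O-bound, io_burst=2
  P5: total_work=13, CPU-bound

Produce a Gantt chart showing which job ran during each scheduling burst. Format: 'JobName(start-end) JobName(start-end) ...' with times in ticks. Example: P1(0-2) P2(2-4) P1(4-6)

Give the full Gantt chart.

t=0-2: P1@Q0 runs 2, rem=6, quantum used, demote→Q1. Q0=[P2,P3,P4,P5] Q1=[P1] Q2=[]
t=2-4: P2@Q0 runs 2, rem=11, quantum used, demote→Q1. Q0=[P3,P4,P5] Q1=[P1,P2] Q2=[]
t=4-6: P3@Q0 runs 2, rem=6, quantum used, demote→Q1. Q0=[P4,P5] Q1=[P1,P2,P3] Q2=[]
t=6-8: P4@Q0 runs 2, rem=5, I/O yield, promote→Q0. Q0=[P5,P4] Q1=[P1,P2,P3] Q2=[]
t=8-10: P5@Q0 runs 2, rem=11, quantum used, demote→Q1. Q0=[P4] Q1=[P1,P2,P3,P5] Q2=[]
t=10-12: P4@Q0 runs 2, rem=3, I/O yield, promote→Q0. Q0=[P4] Q1=[P1,P2,P3,P5] Q2=[]
t=12-14: P4@Q0 runs 2, rem=1, I/O yield, promote→Q0. Q0=[P4] Q1=[P1,P2,P3,P5] Q2=[]
t=14-15: P4@Q0 runs 1, rem=0, completes. Q0=[] Q1=[P1,P2,P3,P5] Q2=[]
t=15-21: P1@Q1 runs 6, rem=0, completes. Q0=[] Q1=[P2,P3,P5] Q2=[]
t=21-27: P2@Q1 runs 6, rem=5, quantum used, demote→Q2. Q0=[] Q1=[P3,P5] Q2=[P2]
t=27-33: P3@Q1 runs 6, rem=0, completes. Q0=[] Q1=[P5] Q2=[P2]
t=33-39: P5@Q1 runs 6, rem=5, quantum used, demote→Q2. Q0=[] Q1=[] Q2=[P2,P5]
t=39-44: P2@Q2 runs 5, rem=0, completes. Q0=[] Q1=[] Q2=[P5]
t=44-49: P5@Q2 runs 5, rem=0, completes. Q0=[] Q1=[] Q2=[]

Answer: P1(0-2) P2(2-4) P3(4-6) P4(6-8) P5(8-10) P4(10-12) P4(12-14) P4(14-15) P1(15-21) P2(21-27) P3(27-33) P5(33-39) P2(39-44) P5(44-49)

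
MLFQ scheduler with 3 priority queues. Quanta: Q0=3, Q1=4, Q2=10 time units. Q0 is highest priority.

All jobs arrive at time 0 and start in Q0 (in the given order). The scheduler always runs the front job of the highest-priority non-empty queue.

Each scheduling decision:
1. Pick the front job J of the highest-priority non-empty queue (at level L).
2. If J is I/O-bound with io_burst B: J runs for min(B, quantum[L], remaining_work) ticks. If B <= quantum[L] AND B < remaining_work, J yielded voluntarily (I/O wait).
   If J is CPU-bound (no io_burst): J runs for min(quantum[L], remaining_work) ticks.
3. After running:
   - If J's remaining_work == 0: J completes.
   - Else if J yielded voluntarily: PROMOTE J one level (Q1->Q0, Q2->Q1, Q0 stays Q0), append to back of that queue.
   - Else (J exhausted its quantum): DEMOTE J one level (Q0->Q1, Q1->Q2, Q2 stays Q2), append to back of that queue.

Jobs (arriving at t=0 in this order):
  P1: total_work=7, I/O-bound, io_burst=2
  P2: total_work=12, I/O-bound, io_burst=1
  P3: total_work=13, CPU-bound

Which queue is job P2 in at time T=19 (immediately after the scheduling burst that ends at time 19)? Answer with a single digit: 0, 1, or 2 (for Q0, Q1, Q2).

Answer: 0

Derivation:
t=0-2: P1@Q0 runs 2, rem=5, I/O yield, promote→Q0. Q0=[P2,P3,P1] Q1=[] Q2=[]
t=2-3: P2@Q0 runs 1, rem=11, I/O yield, promote→Q0. Q0=[P3,P1,P2] Q1=[] Q2=[]
t=3-6: P3@Q0 runs 3, rem=10, quantum used, demote→Q1. Q0=[P1,P2] Q1=[P3] Q2=[]
t=6-8: P1@Q0 runs 2, rem=3, I/O yield, promote→Q0. Q0=[P2,P1] Q1=[P3] Q2=[]
t=8-9: P2@Q0 runs 1, rem=10, I/O yield, promote→Q0. Q0=[P1,P2] Q1=[P3] Q2=[]
t=9-11: P1@Q0 runs 2, rem=1, I/O yield, promote→Q0. Q0=[P2,P1] Q1=[P3] Q2=[]
t=11-12: P2@Q0 runs 1, rem=9, I/O yield, promote→Q0. Q0=[P1,P2] Q1=[P3] Q2=[]
t=12-13: P1@Q0 runs 1, rem=0, completes. Q0=[P2] Q1=[P3] Q2=[]
t=13-14: P2@Q0 runs 1, rem=8, I/O yield, promote→Q0. Q0=[P2] Q1=[P3] Q2=[]
t=14-15: P2@Q0 runs 1, rem=7, I/O yield, promote→Q0. Q0=[P2] Q1=[P3] Q2=[]
t=15-16: P2@Q0 runs 1, rem=6, I/O yield, promote→Q0. Q0=[P2] Q1=[P3] Q2=[]
t=16-17: P2@Q0 runs 1, rem=5, I/O yield, promote→Q0. Q0=[P2] Q1=[P3] Q2=[]
t=17-18: P2@Q0 runs 1, rem=4, I/O yield, promote→Q0. Q0=[P2] Q1=[P3] Q2=[]
t=18-19: P2@Q0 runs 1, rem=3, I/O yield, promote→Q0. Q0=[P2] Q1=[P3] Q2=[]
t=19-20: P2@Q0 runs 1, rem=2, I/O yield, promote→Q0. Q0=[P2] Q1=[P3] Q2=[]
t=20-21: P2@Q0 runs 1, rem=1, I/O yield, promote→Q0. Q0=[P2] Q1=[P3] Q2=[]
t=21-22: P2@Q0 runs 1, rem=0, completes. Q0=[] Q1=[P3] Q2=[]
t=22-26: P3@Q1 runs 4, rem=6, quantum used, demote→Q2. Q0=[] Q1=[] Q2=[P3]
t=26-32: P3@Q2 runs 6, rem=0, completes. Q0=[] Q1=[] Q2=[]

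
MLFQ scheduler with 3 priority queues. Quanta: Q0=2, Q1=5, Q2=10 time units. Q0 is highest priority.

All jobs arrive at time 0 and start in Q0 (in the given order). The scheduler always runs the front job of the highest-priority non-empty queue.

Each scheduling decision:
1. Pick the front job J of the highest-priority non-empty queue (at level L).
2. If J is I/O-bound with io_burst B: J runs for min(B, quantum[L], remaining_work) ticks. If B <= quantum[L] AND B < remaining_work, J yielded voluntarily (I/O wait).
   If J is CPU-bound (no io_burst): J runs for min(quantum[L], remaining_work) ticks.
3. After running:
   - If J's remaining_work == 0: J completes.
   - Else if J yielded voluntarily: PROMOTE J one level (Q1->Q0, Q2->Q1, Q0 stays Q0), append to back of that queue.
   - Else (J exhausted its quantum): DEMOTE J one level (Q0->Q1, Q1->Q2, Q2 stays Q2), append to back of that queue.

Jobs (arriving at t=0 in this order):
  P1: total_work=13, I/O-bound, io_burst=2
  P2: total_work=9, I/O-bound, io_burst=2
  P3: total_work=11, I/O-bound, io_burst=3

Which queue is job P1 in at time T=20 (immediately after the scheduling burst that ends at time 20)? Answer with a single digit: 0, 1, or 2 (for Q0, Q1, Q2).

Answer: 0

Derivation:
t=0-2: P1@Q0 runs 2, rem=11, I/O yield, promote→Q0. Q0=[P2,P3,P1] Q1=[] Q2=[]
t=2-4: P2@Q0 runs 2, rem=7, I/O yield, promote→Q0. Q0=[P3,P1,P2] Q1=[] Q2=[]
t=4-6: P3@Q0 runs 2, rem=9, quantum used, demote→Q1. Q0=[P1,P2] Q1=[P3] Q2=[]
t=6-8: P1@Q0 runs 2, rem=9, I/O yield, promote→Q0. Q0=[P2,P1] Q1=[P3] Q2=[]
t=8-10: P2@Q0 runs 2, rem=5, I/O yield, promote→Q0. Q0=[P1,P2] Q1=[P3] Q2=[]
t=10-12: P1@Q0 runs 2, rem=7, I/O yield, promote→Q0. Q0=[P2,P1] Q1=[P3] Q2=[]
t=12-14: P2@Q0 runs 2, rem=3, I/O yield, promote→Q0. Q0=[P1,P2] Q1=[P3] Q2=[]
t=14-16: P1@Q0 runs 2, rem=5, I/O yield, promote→Q0. Q0=[P2,P1] Q1=[P3] Q2=[]
t=16-18: P2@Q0 runs 2, rem=1, I/O yield, promote→Q0. Q0=[P1,P2] Q1=[P3] Q2=[]
t=18-20: P1@Q0 runs 2, rem=3, I/O yield, promote→Q0. Q0=[P2,P1] Q1=[P3] Q2=[]
t=20-21: P2@Q0 runs 1, rem=0, completes. Q0=[P1] Q1=[P3] Q2=[]
t=21-23: P1@Q0 runs 2, rem=1, I/O yield, promote→Q0. Q0=[P1] Q1=[P3] Q2=[]
t=23-24: P1@Q0 runs 1, rem=0, completes. Q0=[] Q1=[P3] Q2=[]
t=24-27: P3@Q1 runs 3, rem=6, I/O yield, promote→Q0. Q0=[P3] Q1=[] Q2=[]
t=27-29: P3@Q0 runs 2, rem=4, quantum used, demote→Q1. Q0=[] Q1=[P3] Q2=[]
t=29-32: P3@Q1 runs 3, rem=1, I/O yield, promote→Q0. Q0=[P3] Q1=[] Q2=[]
t=32-33: P3@Q0 runs 1, rem=0, completes. Q0=[] Q1=[] Q2=[]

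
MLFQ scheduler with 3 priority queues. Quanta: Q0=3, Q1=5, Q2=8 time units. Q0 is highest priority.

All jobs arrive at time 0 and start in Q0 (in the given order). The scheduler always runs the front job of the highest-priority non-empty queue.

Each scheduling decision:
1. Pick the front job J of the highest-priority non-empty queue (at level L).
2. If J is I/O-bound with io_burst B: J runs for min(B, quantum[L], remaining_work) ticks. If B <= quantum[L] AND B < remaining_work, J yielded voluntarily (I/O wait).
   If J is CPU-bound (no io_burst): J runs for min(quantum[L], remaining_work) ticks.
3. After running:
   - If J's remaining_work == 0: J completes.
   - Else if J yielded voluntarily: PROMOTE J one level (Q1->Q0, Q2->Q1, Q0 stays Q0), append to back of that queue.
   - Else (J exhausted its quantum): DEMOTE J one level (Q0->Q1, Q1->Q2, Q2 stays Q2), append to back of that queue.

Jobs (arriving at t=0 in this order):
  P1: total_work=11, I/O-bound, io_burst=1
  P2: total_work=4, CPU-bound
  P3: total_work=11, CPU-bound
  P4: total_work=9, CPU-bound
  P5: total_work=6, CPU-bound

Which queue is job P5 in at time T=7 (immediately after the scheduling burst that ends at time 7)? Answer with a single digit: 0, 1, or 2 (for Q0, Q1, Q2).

Answer: 0

Derivation:
t=0-1: P1@Q0 runs 1, rem=10, I/O yield, promote→Q0. Q0=[P2,P3,P4,P5,P1] Q1=[] Q2=[]
t=1-4: P2@Q0 runs 3, rem=1, quantum used, demote→Q1. Q0=[P3,P4,P5,P1] Q1=[P2] Q2=[]
t=4-7: P3@Q0 runs 3, rem=8, quantum used, demote→Q1. Q0=[P4,P5,P1] Q1=[P2,P3] Q2=[]
t=7-10: P4@Q0 runs 3, rem=6, quantum used, demote→Q1. Q0=[P5,P1] Q1=[P2,P3,P4] Q2=[]
t=10-13: P5@Q0 runs 3, rem=3, quantum used, demote→Q1. Q0=[P1] Q1=[P2,P3,P4,P5] Q2=[]
t=13-14: P1@Q0 runs 1, rem=9, I/O yield, promote→Q0. Q0=[P1] Q1=[P2,P3,P4,P5] Q2=[]
t=14-15: P1@Q0 runs 1, rem=8, I/O yield, promote→Q0. Q0=[P1] Q1=[P2,P3,P4,P5] Q2=[]
t=15-16: P1@Q0 runs 1, rem=7, I/O yield, promote→Q0. Q0=[P1] Q1=[P2,P3,P4,P5] Q2=[]
t=16-17: P1@Q0 runs 1, rem=6, I/O yield, promote→Q0. Q0=[P1] Q1=[P2,P3,P4,P5] Q2=[]
t=17-18: P1@Q0 runs 1, rem=5, I/O yield, promote→Q0. Q0=[P1] Q1=[P2,P3,P4,P5] Q2=[]
t=18-19: P1@Q0 runs 1, rem=4, I/O yield, promote→Q0. Q0=[P1] Q1=[P2,P3,P4,P5] Q2=[]
t=19-20: P1@Q0 runs 1, rem=3, I/O yield, promote→Q0. Q0=[P1] Q1=[P2,P3,P4,P5] Q2=[]
t=20-21: P1@Q0 runs 1, rem=2, I/O yield, promote→Q0. Q0=[P1] Q1=[P2,P3,P4,P5] Q2=[]
t=21-22: P1@Q0 runs 1, rem=1, I/O yield, promote→Q0. Q0=[P1] Q1=[P2,P3,P4,P5] Q2=[]
t=22-23: P1@Q0 runs 1, rem=0, completes. Q0=[] Q1=[P2,P3,P4,P5] Q2=[]
t=23-24: P2@Q1 runs 1, rem=0, completes. Q0=[] Q1=[P3,P4,P5] Q2=[]
t=24-29: P3@Q1 runs 5, rem=3, quantum used, demote→Q2. Q0=[] Q1=[P4,P5] Q2=[P3]
t=29-34: P4@Q1 runs 5, rem=1, quantum used, demote→Q2. Q0=[] Q1=[P5] Q2=[P3,P4]
t=34-37: P5@Q1 runs 3, rem=0, completes. Q0=[] Q1=[] Q2=[P3,P4]
t=37-40: P3@Q2 runs 3, rem=0, completes. Q0=[] Q1=[] Q2=[P4]
t=40-41: P4@Q2 runs 1, rem=0, completes. Q0=[] Q1=[] Q2=[]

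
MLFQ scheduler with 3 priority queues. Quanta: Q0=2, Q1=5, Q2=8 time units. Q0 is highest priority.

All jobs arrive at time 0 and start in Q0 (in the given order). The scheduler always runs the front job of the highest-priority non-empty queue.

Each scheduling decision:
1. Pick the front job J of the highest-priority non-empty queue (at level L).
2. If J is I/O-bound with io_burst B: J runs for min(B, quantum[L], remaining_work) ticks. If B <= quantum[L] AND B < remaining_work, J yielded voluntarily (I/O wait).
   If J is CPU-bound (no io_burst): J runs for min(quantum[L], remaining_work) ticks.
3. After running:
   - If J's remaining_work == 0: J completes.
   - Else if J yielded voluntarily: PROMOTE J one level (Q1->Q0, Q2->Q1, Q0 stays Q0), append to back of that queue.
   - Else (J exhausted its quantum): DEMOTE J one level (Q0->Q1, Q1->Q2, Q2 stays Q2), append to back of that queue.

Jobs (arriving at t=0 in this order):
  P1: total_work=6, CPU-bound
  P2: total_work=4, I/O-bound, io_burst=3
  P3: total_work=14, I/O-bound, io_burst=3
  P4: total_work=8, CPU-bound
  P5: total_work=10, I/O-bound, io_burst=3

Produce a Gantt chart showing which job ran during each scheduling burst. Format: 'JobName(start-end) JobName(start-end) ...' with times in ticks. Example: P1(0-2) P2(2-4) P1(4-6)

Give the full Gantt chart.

Answer: P1(0-2) P2(2-4) P3(4-6) P4(6-8) P5(8-10) P1(10-14) P2(14-16) P3(16-19) P3(19-21) P4(21-26) P5(26-29) P5(29-31) P3(31-34) P3(34-36) P5(36-39) P3(39-41) P4(41-42)

Derivation:
t=0-2: P1@Q0 runs 2, rem=4, quantum used, demote→Q1. Q0=[P2,P3,P4,P5] Q1=[P1] Q2=[]
t=2-4: P2@Q0 runs 2, rem=2, quantum used, demote→Q1. Q0=[P3,P4,P5] Q1=[P1,P2] Q2=[]
t=4-6: P3@Q0 runs 2, rem=12, quantum used, demote→Q1. Q0=[P4,P5] Q1=[P1,P2,P3] Q2=[]
t=6-8: P4@Q0 runs 2, rem=6, quantum used, demote→Q1. Q0=[P5] Q1=[P1,P2,P3,P4] Q2=[]
t=8-10: P5@Q0 runs 2, rem=8, quantum used, demote→Q1. Q0=[] Q1=[P1,P2,P3,P4,P5] Q2=[]
t=10-14: P1@Q1 runs 4, rem=0, completes. Q0=[] Q1=[P2,P3,P4,P5] Q2=[]
t=14-16: P2@Q1 runs 2, rem=0, completes. Q0=[] Q1=[P3,P4,P5] Q2=[]
t=16-19: P3@Q1 runs 3, rem=9, I/O yield, promote→Q0. Q0=[P3] Q1=[P4,P5] Q2=[]
t=19-21: P3@Q0 runs 2, rem=7, quantum used, demote→Q1. Q0=[] Q1=[P4,P5,P3] Q2=[]
t=21-26: P4@Q1 runs 5, rem=1, quantum used, demote→Q2. Q0=[] Q1=[P5,P3] Q2=[P4]
t=26-29: P5@Q1 runs 3, rem=5, I/O yield, promote→Q0. Q0=[P5] Q1=[P3] Q2=[P4]
t=29-31: P5@Q0 runs 2, rem=3, quantum used, demote→Q1. Q0=[] Q1=[P3,P5] Q2=[P4]
t=31-34: P3@Q1 runs 3, rem=4, I/O yield, promote→Q0. Q0=[P3] Q1=[P5] Q2=[P4]
t=34-36: P3@Q0 runs 2, rem=2, quantum used, demote→Q1. Q0=[] Q1=[P5,P3] Q2=[P4]
t=36-39: P5@Q1 runs 3, rem=0, completes. Q0=[] Q1=[P3] Q2=[P4]
t=39-41: P3@Q1 runs 2, rem=0, completes. Q0=[] Q1=[] Q2=[P4]
t=41-42: P4@Q2 runs 1, rem=0, completes. Q0=[] Q1=[] Q2=[]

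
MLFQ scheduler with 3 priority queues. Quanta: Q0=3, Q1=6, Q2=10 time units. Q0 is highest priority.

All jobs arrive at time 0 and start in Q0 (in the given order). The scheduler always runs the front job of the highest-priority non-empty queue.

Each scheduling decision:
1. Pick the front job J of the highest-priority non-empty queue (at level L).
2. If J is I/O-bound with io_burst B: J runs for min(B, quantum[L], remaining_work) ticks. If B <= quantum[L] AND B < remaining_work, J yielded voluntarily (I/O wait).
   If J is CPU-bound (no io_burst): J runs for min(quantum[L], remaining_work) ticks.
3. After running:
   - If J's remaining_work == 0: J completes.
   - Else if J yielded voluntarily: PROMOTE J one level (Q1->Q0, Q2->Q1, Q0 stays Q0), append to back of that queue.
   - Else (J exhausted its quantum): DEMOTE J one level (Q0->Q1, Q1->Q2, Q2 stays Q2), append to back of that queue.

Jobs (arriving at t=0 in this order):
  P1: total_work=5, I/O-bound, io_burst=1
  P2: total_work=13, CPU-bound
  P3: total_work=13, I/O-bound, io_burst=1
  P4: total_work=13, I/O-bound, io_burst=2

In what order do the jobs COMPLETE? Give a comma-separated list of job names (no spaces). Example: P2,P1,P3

Answer: P1,P4,P3,P2

Derivation:
t=0-1: P1@Q0 runs 1, rem=4, I/O yield, promote→Q0. Q0=[P2,P3,P4,P1] Q1=[] Q2=[]
t=1-4: P2@Q0 runs 3, rem=10, quantum used, demote→Q1. Q0=[P3,P4,P1] Q1=[P2] Q2=[]
t=4-5: P3@Q0 runs 1, rem=12, I/O yield, promote→Q0. Q0=[P4,P1,P3] Q1=[P2] Q2=[]
t=5-7: P4@Q0 runs 2, rem=11, I/O yield, promote→Q0. Q0=[P1,P3,P4] Q1=[P2] Q2=[]
t=7-8: P1@Q0 runs 1, rem=3, I/O yield, promote→Q0. Q0=[P3,P4,P1] Q1=[P2] Q2=[]
t=8-9: P3@Q0 runs 1, rem=11, I/O yield, promote→Q0. Q0=[P4,P1,P3] Q1=[P2] Q2=[]
t=9-11: P4@Q0 runs 2, rem=9, I/O yield, promote→Q0. Q0=[P1,P3,P4] Q1=[P2] Q2=[]
t=11-12: P1@Q0 runs 1, rem=2, I/O yield, promote→Q0. Q0=[P3,P4,P1] Q1=[P2] Q2=[]
t=12-13: P3@Q0 runs 1, rem=10, I/O yield, promote→Q0. Q0=[P4,P1,P3] Q1=[P2] Q2=[]
t=13-15: P4@Q0 runs 2, rem=7, I/O yield, promote→Q0. Q0=[P1,P3,P4] Q1=[P2] Q2=[]
t=15-16: P1@Q0 runs 1, rem=1, I/O yield, promote→Q0. Q0=[P3,P4,P1] Q1=[P2] Q2=[]
t=16-17: P3@Q0 runs 1, rem=9, I/O yield, promote→Q0. Q0=[P4,P1,P3] Q1=[P2] Q2=[]
t=17-19: P4@Q0 runs 2, rem=5, I/O yield, promote→Q0. Q0=[P1,P3,P4] Q1=[P2] Q2=[]
t=19-20: P1@Q0 runs 1, rem=0, completes. Q0=[P3,P4] Q1=[P2] Q2=[]
t=20-21: P3@Q0 runs 1, rem=8, I/O yield, promote→Q0. Q0=[P4,P3] Q1=[P2] Q2=[]
t=21-23: P4@Q0 runs 2, rem=3, I/O yield, promote→Q0. Q0=[P3,P4] Q1=[P2] Q2=[]
t=23-24: P3@Q0 runs 1, rem=7, I/O yield, promote→Q0. Q0=[P4,P3] Q1=[P2] Q2=[]
t=24-26: P4@Q0 runs 2, rem=1, I/O yield, promote→Q0. Q0=[P3,P4] Q1=[P2] Q2=[]
t=26-27: P3@Q0 runs 1, rem=6, I/O yield, promote→Q0. Q0=[P4,P3] Q1=[P2] Q2=[]
t=27-28: P4@Q0 runs 1, rem=0, completes. Q0=[P3] Q1=[P2] Q2=[]
t=28-29: P3@Q0 runs 1, rem=5, I/O yield, promote→Q0. Q0=[P3] Q1=[P2] Q2=[]
t=29-30: P3@Q0 runs 1, rem=4, I/O yield, promote→Q0. Q0=[P3] Q1=[P2] Q2=[]
t=30-31: P3@Q0 runs 1, rem=3, I/O yield, promote→Q0. Q0=[P3] Q1=[P2] Q2=[]
t=31-32: P3@Q0 runs 1, rem=2, I/O yield, promote→Q0. Q0=[P3] Q1=[P2] Q2=[]
t=32-33: P3@Q0 runs 1, rem=1, I/O yield, promote→Q0. Q0=[P3] Q1=[P2] Q2=[]
t=33-34: P3@Q0 runs 1, rem=0, completes. Q0=[] Q1=[P2] Q2=[]
t=34-40: P2@Q1 runs 6, rem=4, quantum used, demote→Q2. Q0=[] Q1=[] Q2=[P2]
t=40-44: P2@Q2 runs 4, rem=0, completes. Q0=[] Q1=[] Q2=[]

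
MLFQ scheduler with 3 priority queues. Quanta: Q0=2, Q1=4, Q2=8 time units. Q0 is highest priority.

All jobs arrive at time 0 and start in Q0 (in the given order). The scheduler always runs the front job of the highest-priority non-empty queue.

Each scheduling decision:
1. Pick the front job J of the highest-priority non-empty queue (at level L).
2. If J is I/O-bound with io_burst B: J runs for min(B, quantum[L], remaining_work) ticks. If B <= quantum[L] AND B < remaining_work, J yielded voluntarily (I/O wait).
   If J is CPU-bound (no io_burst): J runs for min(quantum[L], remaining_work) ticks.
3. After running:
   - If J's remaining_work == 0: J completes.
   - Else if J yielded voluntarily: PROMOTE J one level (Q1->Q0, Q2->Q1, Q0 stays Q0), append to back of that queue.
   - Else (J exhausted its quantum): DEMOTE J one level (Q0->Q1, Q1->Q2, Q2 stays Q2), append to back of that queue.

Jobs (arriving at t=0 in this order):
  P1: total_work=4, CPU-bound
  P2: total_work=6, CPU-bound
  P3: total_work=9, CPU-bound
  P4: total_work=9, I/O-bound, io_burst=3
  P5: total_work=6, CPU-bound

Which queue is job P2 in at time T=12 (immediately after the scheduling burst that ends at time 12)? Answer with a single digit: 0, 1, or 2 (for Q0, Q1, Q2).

t=0-2: P1@Q0 runs 2, rem=2, quantum used, demote→Q1. Q0=[P2,P3,P4,P5] Q1=[P1] Q2=[]
t=2-4: P2@Q0 runs 2, rem=4, quantum used, demote→Q1. Q0=[P3,P4,P5] Q1=[P1,P2] Q2=[]
t=4-6: P3@Q0 runs 2, rem=7, quantum used, demote→Q1. Q0=[P4,P5] Q1=[P1,P2,P3] Q2=[]
t=6-8: P4@Q0 runs 2, rem=7, quantum used, demote→Q1. Q0=[P5] Q1=[P1,P2,P3,P4] Q2=[]
t=8-10: P5@Q0 runs 2, rem=4, quantum used, demote→Q1. Q0=[] Q1=[P1,P2,P3,P4,P5] Q2=[]
t=10-12: P1@Q1 runs 2, rem=0, completes. Q0=[] Q1=[P2,P3,P4,P5] Q2=[]
t=12-16: P2@Q1 runs 4, rem=0, completes. Q0=[] Q1=[P3,P4,P5] Q2=[]
t=16-20: P3@Q1 runs 4, rem=3, quantum used, demote→Q2. Q0=[] Q1=[P4,P5] Q2=[P3]
t=20-23: P4@Q1 runs 3, rem=4, I/O yield, promote→Q0. Q0=[P4] Q1=[P5] Q2=[P3]
t=23-25: P4@Q0 runs 2, rem=2, quantum used, demote→Q1. Q0=[] Q1=[P5,P4] Q2=[P3]
t=25-29: P5@Q1 runs 4, rem=0, completes. Q0=[] Q1=[P4] Q2=[P3]
t=29-31: P4@Q1 runs 2, rem=0, completes. Q0=[] Q1=[] Q2=[P3]
t=31-34: P3@Q2 runs 3, rem=0, completes. Q0=[] Q1=[] Q2=[]

Answer: 1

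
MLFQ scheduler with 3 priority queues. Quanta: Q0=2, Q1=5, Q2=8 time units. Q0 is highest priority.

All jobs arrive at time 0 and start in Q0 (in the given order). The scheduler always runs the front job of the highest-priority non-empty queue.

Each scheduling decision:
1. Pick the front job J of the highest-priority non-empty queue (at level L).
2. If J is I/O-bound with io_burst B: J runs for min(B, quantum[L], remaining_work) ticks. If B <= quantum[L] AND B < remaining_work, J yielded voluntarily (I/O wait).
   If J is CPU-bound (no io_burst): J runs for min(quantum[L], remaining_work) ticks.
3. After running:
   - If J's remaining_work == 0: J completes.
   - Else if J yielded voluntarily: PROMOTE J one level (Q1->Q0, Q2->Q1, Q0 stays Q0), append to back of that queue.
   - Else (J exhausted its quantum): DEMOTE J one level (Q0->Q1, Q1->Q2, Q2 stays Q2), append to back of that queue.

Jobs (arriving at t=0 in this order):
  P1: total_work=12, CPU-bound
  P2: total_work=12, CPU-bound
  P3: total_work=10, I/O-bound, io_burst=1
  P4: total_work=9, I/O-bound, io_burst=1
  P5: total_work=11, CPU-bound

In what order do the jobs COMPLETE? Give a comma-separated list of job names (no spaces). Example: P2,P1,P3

t=0-2: P1@Q0 runs 2, rem=10, quantum used, demote→Q1. Q0=[P2,P3,P4,P5] Q1=[P1] Q2=[]
t=2-4: P2@Q0 runs 2, rem=10, quantum used, demote→Q1. Q0=[P3,P4,P5] Q1=[P1,P2] Q2=[]
t=4-5: P3@Q0 runs 1, rem=9, I/O yield, promote→Q0. Q0=[P4,P5,P3] Q1=[P1,P2] Q2=[]
t=5-6: P4@Q0 runs 1, rem=8, I/O yield, promote→Q0. Q0=[P5,P3,P4] Q1=[P1,P2] Q2=[]
t=6-8: P5@Q0 runs 2, rem=9, quantum used, demote→Q1. Q0=[P3,P4] Q1=[P1,P2,P5] Q2=[]
t=8-9: P3@Q0 runs 1, rem=8, I/O yield, promote→Q0. Q0=[P4,P3] Q1=[P1,P2,P5] Q2=[]
t=9-10: P4@Q0 runs 1, rem=7, I/O yield, promote→Q0. Q0=[P3,P4] Q1=[P1,P2,P5] Q2=[]
t=10-11: P3@Q0 runs 1, rem=7, I/O yield, promote→Q0. Q0=[P4,P3] Q1=[P1,P2,P5] Q2=[]
t=11-12: P4@Q0 runs 1, rem=6, I/O yield, promote→Q0. Q0=[P3,P4] Q1=[P1,P2,P5] Q2=[]
t=12-13: P3@Q0 runs 1, rem=6, I/O yield, promote→Q0. Q0=[P4,P3] Q1=[P1,P2,P5] Q2=[]
t=13-14: P4@Q0 runs 1, rem=5, I/O yield, promote→Q0. Q0=[P3,P4] Q1=[P1,P2,P5] Q2=[]
t=14-15: P3@Q0 runs 1, rem=5, I/O yield, promote→Q0. Q0=[P4,P3] Q1=[P1,P2,P5] Q2=[]
t=15-16: P4@Q0 runs 1, rem=4, I/O yield, promote→Q0. Q0=[P3,P4] Q1=[P1,P2,P5] Q2=[]
t=16-17: P3@Q0 runs 1, rem=4, I/O yield, promote→Q0. Q0=[P4,P3] Q1=[P1,P2,P5] Q2=[]
t=17-18: P4@Q0 runs 1, rem=3, I/O yield, promote→Q0. Q0=[P3,P4] Q1=[P1,P2,P5] Q2=[]
t=18-19: P3@Q0 runs 1, rem=3, I/O yield, promote→Q0. Q0=[P4,P3] Q1=[P1,P2,P5] Q2=[]
t=19-20: P4@Q0 runs 1, rem=2, I/O yield, promote→Q0. Q0=[P3,P4] Q1=[P1,P2,P5] Q2=[]
t=20-21: P3@Q0 runs 1, rem=2, I/O yield, promote→Q0. Q0=[P4,P3] Q1=[P1,P2,P5] Q2=[]
t=21-22: P4@Q0 runs 1, rem=1, I/O yield, promote→Q0. Q0=[P3,P4] Q1=[P1,P2,P5] Q2=[]
t=22-23: P3@Q0 runs 1, rem=1, I/O yield, promote→Q0. Q0=[P4,P3] Q1=[P1,P2,P5] Q2=[]
t=23-24: P4@Q0 runs 1, rem=0, completes. Q0=[P3] Q1=[P1,P2,P5] Q2=[]
t=24-25: P3@Q0 runs 1, rem=0, completes. Q0=[] Q1=[P1,P2,P5] Q2=[]
t=25-30: P1@Q1 runs 5, rem=5, quantum used, demote→Q2. Q0=[] Q1=[P2,P5] Q2=[P1]
t=30-35: P2@Q1 runs 5, rem=5, quantum used, demote→Q2. Q0=[] Q1=[P5] Q2=[P1,P2]
t=35-40: P5@Q1 runs 5, rem=4, quantum used, demote→Q2. Q0=[] Q1=[] Q2=[P1,P2,P5]
t=40-45: P1@Q2 runs 5, rem=0, completes. Q0=[] Q1=[] Q2=[P2,P5]
t=45-50: P2@Q2 runs 5, rem=0, completes. Q0=[] Q1=[] Q2=[P5]
t=50-54: P5@Q2 runs 4, rem=0, completes. Q0=[] Q1=[] Q2=[]

Answer: P4,P3,P1,P2,P5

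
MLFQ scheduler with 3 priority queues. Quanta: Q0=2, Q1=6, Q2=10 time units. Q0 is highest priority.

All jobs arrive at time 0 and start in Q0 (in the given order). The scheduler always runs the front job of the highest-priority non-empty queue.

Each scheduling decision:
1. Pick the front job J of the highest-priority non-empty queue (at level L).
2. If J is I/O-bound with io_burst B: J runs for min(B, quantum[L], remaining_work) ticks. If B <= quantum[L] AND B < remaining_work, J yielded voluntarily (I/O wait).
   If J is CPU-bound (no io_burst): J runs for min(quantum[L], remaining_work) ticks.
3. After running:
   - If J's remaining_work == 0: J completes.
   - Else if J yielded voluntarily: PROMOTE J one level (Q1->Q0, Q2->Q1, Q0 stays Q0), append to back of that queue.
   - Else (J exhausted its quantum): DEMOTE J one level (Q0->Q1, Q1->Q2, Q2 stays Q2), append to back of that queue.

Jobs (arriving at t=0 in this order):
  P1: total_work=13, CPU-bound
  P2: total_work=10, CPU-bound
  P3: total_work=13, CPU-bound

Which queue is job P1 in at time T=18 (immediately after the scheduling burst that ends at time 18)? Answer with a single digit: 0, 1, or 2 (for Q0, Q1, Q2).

t=0-2: P1@Q0 runs 2, rem=11, quantum used, demote→Q1. Q0=[P2,P3] Q1=[P1] Q2=[]
t=2-4: P2@Q0 runs 2, rem=8, quantum used, demote→Q1. Q0=[P3] Q1=[P1,P2] Q2=[]
t=4-6: P3@Q0 runs 2, rem=11, quantum used, demote→Q1. Q0=[] Q1=[P1,P2,P3] Q2=[]
t=6-12: P1@Q1 runs 6, rem=5, quantum used, demote→Q2. Q0=[] Q1=[P2,P3] Q2=[P1]
t=12-18: P2@Q1 runs 6, rem=2, quantum used, demote→Q2. Q0=[] Q1=[P3] Q2=[P1,P2]
t=18-24: P3@Q1 runs 6, rem=5, quantum used, demote→Q2. Q0=[] Q1=[] Q2=[P1,P2,P3]
t=24-29: P1@Q2 runs 5, rem=0, completes. Q0=[] Q1=[] Q2=[P2,P3]
t=29-31: P2@Q2 runs 2, rem=0, completes. Q0=[] Q1=[] Q2=[P3]
t=31-36: P3@Q2 runs 5, rem=0, completes. Q0=[] Q1=[] Q2=[]

Answer: 2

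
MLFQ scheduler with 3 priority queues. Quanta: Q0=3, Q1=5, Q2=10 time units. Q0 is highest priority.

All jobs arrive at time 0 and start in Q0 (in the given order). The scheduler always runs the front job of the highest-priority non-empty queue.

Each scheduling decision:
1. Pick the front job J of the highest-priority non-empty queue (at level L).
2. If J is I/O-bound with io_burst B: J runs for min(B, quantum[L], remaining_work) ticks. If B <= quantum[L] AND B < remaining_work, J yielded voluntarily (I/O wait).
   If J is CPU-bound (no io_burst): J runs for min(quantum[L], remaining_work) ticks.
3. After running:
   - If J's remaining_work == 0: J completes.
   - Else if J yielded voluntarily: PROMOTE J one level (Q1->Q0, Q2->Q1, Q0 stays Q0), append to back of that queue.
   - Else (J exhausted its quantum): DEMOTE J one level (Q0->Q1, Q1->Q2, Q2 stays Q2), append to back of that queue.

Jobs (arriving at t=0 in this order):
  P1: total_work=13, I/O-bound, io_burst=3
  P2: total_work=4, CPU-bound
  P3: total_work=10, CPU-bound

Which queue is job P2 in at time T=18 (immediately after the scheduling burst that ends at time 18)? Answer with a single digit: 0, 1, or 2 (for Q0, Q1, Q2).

t=0-3: P1@Q0 runs 3, rem=10, I/O yield, promote→Q0. Q0=[P2,P3,P1] Q1=[] Q2=[]
t=3-6: P2@Q0 runs 3, rem=1, quantum used, demote→Q1. Q0=[P3,P1] Q1=[P2] Q2=[]
t=6-9: P3@Q0 runs 3, rem=7, quantum used, demote→Q1. Q0=[P1] Q1=[P2,P3] Q2=[]
t=9-12: P1@Q0 runs 3, rem=7, I/O yield, promote→Q0. Q0=[P1] Q1=[P2,P3] Q2=[]
t=12-15: P1@Q0 runs 3, rem=4, I/O yield, promote→Q0. Q0=[P1] Q1=[P2,P3] Q2=[]
t=15-18: P1@Q0 runs 3, rem=1, I/O yield, promote→Q0. Q0=[P1] Q1=[P2,P3] Q2=[]
t=18-19: P1@Q0 runs 1, rem=0, completes. Q0=[] Q1=[P2,P3] Q2=[]
t=19-20: P2@Q1 runs 1, rem=0, completes. Q0=[] Q1=[P3] Q2=[]
t=20-25: P3@Q1 runs 5, rem=2, quantum used, demote→Q2. Q0=[] Q1=[] Q2=[P3]
t=25-27: P3@Q2 runs 2, rem=0, completes. Q0=[] Q1=[] Q2=[]

Answer: 1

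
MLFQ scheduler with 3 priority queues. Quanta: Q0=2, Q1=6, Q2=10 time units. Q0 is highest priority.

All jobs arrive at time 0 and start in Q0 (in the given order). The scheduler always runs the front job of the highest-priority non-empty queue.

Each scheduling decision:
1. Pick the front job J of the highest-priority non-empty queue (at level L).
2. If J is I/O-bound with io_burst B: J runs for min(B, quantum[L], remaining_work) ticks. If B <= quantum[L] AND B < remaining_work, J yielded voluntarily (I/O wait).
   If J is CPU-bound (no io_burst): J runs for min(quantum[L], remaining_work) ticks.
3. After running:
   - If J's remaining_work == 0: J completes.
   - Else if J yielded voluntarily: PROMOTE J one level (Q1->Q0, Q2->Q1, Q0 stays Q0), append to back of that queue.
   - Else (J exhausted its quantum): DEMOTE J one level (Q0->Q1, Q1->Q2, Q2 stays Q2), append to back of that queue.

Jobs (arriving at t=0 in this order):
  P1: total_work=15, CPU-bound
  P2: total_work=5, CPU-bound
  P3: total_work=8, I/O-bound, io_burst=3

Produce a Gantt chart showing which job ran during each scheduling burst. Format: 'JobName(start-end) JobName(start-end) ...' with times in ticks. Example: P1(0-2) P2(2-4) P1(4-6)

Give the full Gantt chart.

t=0-2: P1@Q0 runs 2, rem=13, quantum used, demote→Q1. Q0=[P2,P3] Q1=[P1] Q2=[]
t=2-4: P2@Q0 runs 2, rem=3, quantum used, demote→Q1. Q0=[P3] Q1=[P1,P2] Q2=[]
t=4-6: P3@Q0 runs 2, rem=6, quantum used, demote→Q1. Q0=[] Q1=[P1,P2,P3] Q2=[]
t=6-12: P1@Q1 runs 6, rem=7, quantum used, demote→Q2. Q0=[] Q1=[P2,P3] Q2=[P1]
t=12-15: P2@Q1 runs 3, rem=0, completes. Q0=[] Q1=[P3] Q2=[P1]
t=15-18: P3@Q1 runs 3, rem=3, I/O yield, promote→Q0. Q0=[P3] Q1=[] Q2=[P1]
t=18-20: P3@Q0 runs 2, rem=1, quantum used, demote→Q1. Q0=[] Q1=[P3] Q2=[P1]
t=20-21: P3@Q1 runs 1, rem=0, completes. Q0=[] Q1=[] Q2=[P1]
t=21-28: P1@Q2 runs 7, rem=0, completes. Q0=[] Q1=[] Q2=[]

Answer: P1(0-2) P2(2-4) P3(4-6) P1(6-12) P2(12-15) P3(15-18) P3(18-20) P3(20-21) P1(21-28)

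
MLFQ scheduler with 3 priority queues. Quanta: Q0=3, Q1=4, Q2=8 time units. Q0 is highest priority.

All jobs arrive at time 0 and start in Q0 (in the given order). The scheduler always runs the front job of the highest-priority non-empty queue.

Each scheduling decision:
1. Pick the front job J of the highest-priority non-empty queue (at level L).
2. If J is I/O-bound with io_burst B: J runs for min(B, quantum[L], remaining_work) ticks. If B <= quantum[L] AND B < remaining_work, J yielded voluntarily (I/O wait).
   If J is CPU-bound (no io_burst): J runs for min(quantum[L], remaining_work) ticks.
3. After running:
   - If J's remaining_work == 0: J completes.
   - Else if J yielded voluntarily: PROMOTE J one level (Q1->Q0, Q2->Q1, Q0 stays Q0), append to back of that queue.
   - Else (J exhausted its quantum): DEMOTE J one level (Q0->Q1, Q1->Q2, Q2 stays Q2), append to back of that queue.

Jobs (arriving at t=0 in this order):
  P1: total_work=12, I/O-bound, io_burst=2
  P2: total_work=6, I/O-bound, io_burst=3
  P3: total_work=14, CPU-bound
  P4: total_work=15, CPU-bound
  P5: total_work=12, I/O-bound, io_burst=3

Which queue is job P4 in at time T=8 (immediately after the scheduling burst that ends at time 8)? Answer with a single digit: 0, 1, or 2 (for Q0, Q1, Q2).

Answer: 0

Derivation:
t=0-2: P1@Q0 runs 2, rem=10, I/O yield, promote→Q0. Q0=[P2,P3,P4,P5,P1] Q1=[] Q2=[]
t=2-5: P2@Q0 runs 3, rem=3, I/O yield, promote→Q0. Q0=[P3,P4,P5,P1,P2] Q1=[] Q2=[]
t=5-8: P3@Q0 runs 3, rem=11, quantum used, demote→Q1. Q0=[P4,P5,P1,P2] Q1=[P3] Q2=[]
t=8-11: P4@Q0 runs 3, rem=12, quantum used, demote→Q1. Q0=[P5,P1,P2] Q1=[P3,P4] Q2=[]
t=11-14: P5@Q0 runs 3, rem=9, I/O yield, promote→Q0. Q0=[P1,P2,P5] Q1=[P3,P4] Q2=[]
t=14-16: P1@Q0 runs 2, rem=8, I/O yield, promote→Q0. Q0=[P2,P5,P1] Q1=[P3,P4] Q2=[]
t=16-19: P2@Q0 runs 3, rem=0, completes. Q0=[P5,P1] Q1=[P3,P4] Q2=[]
t=19-22: P5@Q0 runs 3, rem=6, I/O yield, promote→Q0. Q0=[P1,P5] Q1=[P3,P4] Q2=[]
t=22-24: P1@Q0 runs 2, rem=6, I/O yield, promote→Q0. Q0=[P5,P1] Q1=[P3,P4] Q2=[]
t=24-27: P5@Q0 runs 3, rem=3, I/O yield, promote→Q0. Q0=[P1,P5] Q1=[P3,P4] Q2=[]
t=27-29: P1@Q0 runs 2, rem=4, I/O yield, promote→Q0. Q0=[P5,P1] Q1=[P3,P4] Q2=[]
t=29-32: P5@Q0 runs 3, rem=0, completes. Q0=[P1] Q1=[P3,P4] Q2=[]
t=32-34: P1@Q0 runs 2, rem=2, I/O yield, promote→Q0. Q0=[P1] Q1=[P3,P4] Q2=[]
t=34-36: P1@Q0 runs 2, rem=0, completes. Q0=[] Q1=[P3,P4] Q2=[]
t=36-40: P3@Q1 runs 4, rem=7, quantum used, demote→Q2. Q0=[] Q1=[P4] Q2=[P3]
t=40-44: P4@Q1 runs 4, rem=8, quantum used, demote→Q2. Q0=[] Q1=[] Q2=[P3,P4]
t=44-51: P3@Q2 runs 7, rem=0, completes. Q0=[] Q1=[] Q2=[P4]
t=51-59: P4@Q2 runs 8, rem=0, completes. Q0=[] Q1=[] Q2=[]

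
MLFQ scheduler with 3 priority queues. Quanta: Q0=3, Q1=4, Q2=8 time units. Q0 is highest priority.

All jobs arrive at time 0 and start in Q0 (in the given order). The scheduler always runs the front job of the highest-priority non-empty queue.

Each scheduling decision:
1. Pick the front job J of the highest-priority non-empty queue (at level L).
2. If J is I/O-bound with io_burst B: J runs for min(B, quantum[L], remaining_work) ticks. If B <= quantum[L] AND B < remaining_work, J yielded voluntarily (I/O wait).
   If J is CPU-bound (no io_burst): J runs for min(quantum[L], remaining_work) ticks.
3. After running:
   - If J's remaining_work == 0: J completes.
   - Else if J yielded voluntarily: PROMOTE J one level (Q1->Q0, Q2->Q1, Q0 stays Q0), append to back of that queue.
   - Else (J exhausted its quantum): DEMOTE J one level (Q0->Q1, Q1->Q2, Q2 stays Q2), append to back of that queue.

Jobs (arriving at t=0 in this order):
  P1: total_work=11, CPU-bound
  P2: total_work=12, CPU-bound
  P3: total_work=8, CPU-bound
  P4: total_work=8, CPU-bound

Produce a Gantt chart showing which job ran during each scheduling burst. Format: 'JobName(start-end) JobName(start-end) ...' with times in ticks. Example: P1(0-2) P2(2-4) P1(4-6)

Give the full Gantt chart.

Answer: P1(0-3) P2(3-6) P3(6-9) P4(9-12) P1(12-16) P2(16-20) P3(20-24) P4(24-28) P1(28-32) P2(32-37) P3(37-38) P4(38-39)

Derivation:
t=0-3: P1@Q0 runs 3, rem=8, quantum used, demote→Q1. Q0=[P2,P3,P4] Q1=[P1] Q2=[]
t=3-6: P2@Q0 runs 3, rem=9, quantum used, demote→Q1. Q0=[P3,P4] Q1=[P1,P2] Q2=[]
t=6-9: P3@Q0 runs 3, rem=5, quantum used, demote→Q1. Q0=[P4] Q1=[P1,P2,P3] Q2=[]
t=9-12: P4@Q0 runs 3, rem=5, quantum used, demote→Q1. Q0=[] Q1=[P1,P2,P3,P4] Q2=[]
t=12-16: P1@Q1 runs 4, rem=4, quantum used, demote→Q2. Q0=[] Q1=[P2,P3,P4] Q2=[P1]
t=16-20: P2@Q1 runs 4, rem=5, quantum used, demote→Q2. Q0=[] Q1=[P3,P4] Q2=[P1,P2]
t=20-24: P3@Q1 runs 4, rem=1, quantum used, demote→Q2. Q0=[] Q1=[P4] Q2=[P1,P2,P3]
t=24-28: P4@Q1 runs 4, rem=1, quantum used, demote→Q2. Q0=[] Q1=[] Q2=[P1,P2,P3,P4]
t=28-32: P1@Q2 runs 4, rem=0, completes. Q0=[] Q1=[] Q2=[P2,P3,P4]
t=32-37: P2@Q2 runs 5, rem=0, completes. Q0=[] Q1=[] Q2=[P3,P4]
t=37-38: P3@Q2 runs 1, rem=0, completes. Q0=[] Q1=[] Q2=[P4]
t=38-39: P4@Q2 runs 1, rem=0, completes. Q0=[] Q1=[] Q2=[]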